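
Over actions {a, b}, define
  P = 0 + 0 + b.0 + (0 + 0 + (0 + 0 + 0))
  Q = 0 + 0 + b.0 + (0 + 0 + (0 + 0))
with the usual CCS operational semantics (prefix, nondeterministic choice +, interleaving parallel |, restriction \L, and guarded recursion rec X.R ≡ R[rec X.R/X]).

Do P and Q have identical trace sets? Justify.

YES

LTS(P): 2 reachable states
  s0 = 0 + 0 + b.0 + (0 + 0 + (0 + 0 + 0)) has moves ··b··> s1
  s1 = 0 has moves ·
LTS(Q): 2 reachable states
  t0 = 0 + 0 + b.0 + (0 + 0 + (0 + 0)) has moves ··b··> t1
  t1 = 0 has moves ·
Bisimilarity quotient blocks:
  B0 = {s0, t0}
  B1 = {s1, t1}
s0 ∈ B0, t0 ∈ B0 → same block
Bisimilar ⇒ trace-equivalent.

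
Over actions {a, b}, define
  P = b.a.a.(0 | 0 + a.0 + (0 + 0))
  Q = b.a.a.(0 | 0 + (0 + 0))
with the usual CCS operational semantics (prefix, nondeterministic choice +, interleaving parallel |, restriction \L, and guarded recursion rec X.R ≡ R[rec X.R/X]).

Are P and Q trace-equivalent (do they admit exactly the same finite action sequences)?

Reachable graph of P (5 states):
  u0 = b.a.a.(0 | 0 + a.0 + (0 + 0)) | =b=> u1
  u1 = a.a.(0 | 0 + a.0 + (0 + 0)) | =a=> u2
  u2 = a.(0 | 0 + a.0 + (0 + 0)) | =a=> u3
  u3 = 0 | 0 + a.0 + (0 + 0) | =a=> u4
  u4 = 0 | deadlocked
Reachable graph of Q (4 states):
  v0 = b.a.a.(0 | 0 + (0 + 0)) | =b=> v1
  v1 = a.a.(0 | 0 + (0 + 0)) | =a=> v2
  v2 = a.(0 | 0 + (0 + 0)) | =a=> v3
  v3 = 0 | 0 + (0 + 0) | deadlocked
Run σ = ⟨baaa⟩ on P: start {u0}
  step 1 (b): {u1}
  step 2 (a): {u2}
  step 3 (a): {u3}
  step 4 (a): {u4}
  — P admits the full trace.
Run σ = ⟨baaa⟩ on Q: start {v0}
  step 1 (b): {v1}
  step 2 (a): {v2}
  step 3 (a): {v3}
  step 4 (a): no successor for Q

trace-distinct — witness ⟨baaa⟩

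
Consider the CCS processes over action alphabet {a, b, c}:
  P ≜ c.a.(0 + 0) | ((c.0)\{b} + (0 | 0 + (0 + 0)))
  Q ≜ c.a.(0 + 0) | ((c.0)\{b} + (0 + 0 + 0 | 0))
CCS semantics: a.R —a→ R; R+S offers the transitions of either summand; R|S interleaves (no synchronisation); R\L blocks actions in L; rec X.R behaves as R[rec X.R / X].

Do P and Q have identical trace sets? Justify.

LTS(P): 6 reachable states
  u0 = c.a.(0 + 0) | ((c.0)\{b} + (0 | 0 + (0 + 0))) | ··c··> u1, ··c··> u2
  u1 = a.(0 + 0) | ((c.0)\{b} + (0 | 0 + (0 + 0))) | ··a··> u3, ··c··> u4
  u2 = c.a.(0 + 0) | 0\{b} | ··c··> u4
  u3 = (0 + 0) | ((c.0)\{b} + (0 | 0 + (0 + 0))) | ··c··> u5
  u4 = a.(0 + 0) | 0\{b} | ··a··> u5
  u5 = (0 + 0) | 0\{b} | deadlocked
LTS(Q): 6 reachable states
  v0 = c.a.(0 + 0) | ((c.0)\{b} + (0 + 0 + 0 | 0)) | ··c··> v1, ··c··> v2
  v1 = a.(0 + 0) | ((c.0)\{b} + (0 + 0 + 0 | 0)) | ··a··> v3, ··c··> v4
  v2 = c.a.(0 + 0) | 0\{b} | ··c··> v4
  v3 = (0 + 0) | ((c.0)\{b} + (0 + 0 + 0 | 0)) | ··c··> v5
  v4 = a.(0 + 0) | 0\{b} | ··a··> v5
  v5 = (0 + 0) | 0\{b} | deadlocked
Partition-refinement fixed point:
  B0 = {u0, v0}
  B1 = {u2, v2}
  B2 = {u4, v4}
  B3 = {u5, v5}
  B4 = {u1, v1}
  B5 = {u3, v3}
u0 ∈ B0, v0 ∈ B0 → same block
Bisimilar ⇒ trace-equivalent.

trace-equivalent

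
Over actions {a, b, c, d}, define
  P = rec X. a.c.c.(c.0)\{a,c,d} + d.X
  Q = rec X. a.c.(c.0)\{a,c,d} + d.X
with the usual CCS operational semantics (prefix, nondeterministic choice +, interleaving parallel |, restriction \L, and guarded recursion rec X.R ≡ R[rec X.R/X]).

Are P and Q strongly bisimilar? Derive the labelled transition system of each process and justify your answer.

P's transition system — 4 states:
  m0 = rec X. a.c.c.(c.0)\{a,c,d} + d.X → ··a··> m1, ··d··> m0
  m1 = c.c.(c.0)\{a,c,d} → ··c··> m2
  m2 = c.(c.0)\{a,c,d} → ··c··> m3
  m3 = (c.0)\{a,c,d} → ·
Q's transition system — 3 states:
  n0 = rec X. a.c.(c.0)\{a,c,d} + d.X → ··a··> n1, ··d··> n0
  n1 = c.(c.0)\{a,c,d} → ··c··> n2
  n2 = (c.0)\{a,c,d} → ·
Bisimilarity quotient blocks:
  B0 = {m0}
  B1 = {m1}
  B2 = {m2, n1}
  B3 = {m3, n2}
  B4 = {n0}
m0 ∈ B0, n0 ∈ B4 → different blocks

not bisimilar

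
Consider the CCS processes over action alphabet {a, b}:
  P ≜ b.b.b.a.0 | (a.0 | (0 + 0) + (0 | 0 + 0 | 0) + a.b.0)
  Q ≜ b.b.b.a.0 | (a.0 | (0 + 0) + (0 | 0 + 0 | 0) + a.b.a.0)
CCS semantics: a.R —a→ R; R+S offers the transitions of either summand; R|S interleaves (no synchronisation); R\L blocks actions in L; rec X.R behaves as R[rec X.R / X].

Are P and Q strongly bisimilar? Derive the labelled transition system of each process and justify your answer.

LTS(P): 20 reachable states
  p0 = b.b.b.a.0 | (a.0 | (0 + 0) + (0 | 0 + 0 | 0) + a.b.0) → ··a··> p1, ··a··> p2, ··b··> p3
  p1 = b.b.b.a.0 | (0 | (0 + 0)) → ··b··> p4
  p2 = b.b.b.a.0 | b.0 → ··b··> p5, ··b··> p6
  p3 = b.b.a.0 | (a.0 | (0 + 0) + (0 | 0 + 0 | 0) + a.b.0) → ··a··> p4, ··a··> p5, ··b··> p7
  p4 = b.b.a.0 | (0 | (0 + 0)) → ··b··> p8
  p5 = b.b.a.0 | b.0 → ··b··> p10, ··b··> p9
  p6 = b.b.b.a.0 | 0 → ··b··> p10
  p7 = b.a.0 | (a.0 | (0 + 0) + (0 | 0 + 0 | 0) + a.b.0) → ··a··> p8, ··a··> p9, ··b··> p11
  p8 = b.a.0 | (0 | (0 + 0)) → ··b··> p12
  p9 = b.a.0 | b.0 → ··b··> p13, ··b··> p14
  p10 = b.b.a.0 | 0 → ··b··> p14
  p11 = a.0 | (a.0 | (0 + 0) + (0 | 0 + 0 | 0) + a.b.0) → ··a··> p12, ··a··> p13, ··a··> p15
  p12 = a.0 | (0 | (0 + 0)) → ··a··> p16
  p13 = a.0 | b.0 → ··a··> p17, ··b··> p18
  p14 = b.a.0 | 0 → ··b··> p18
  p15 = 0 | (a.0 | (0 + 0) + (0 | 0 + 0 | 0) + a.b.0) → ··a··> p16, ··a··> p17
  p16 = 0 | (0 | (0 + 0)) → stopped
  p17 = 0 | b.0 → ··b··> p19
  p18 = a.0 | 0 → ··a··> p19
  p19 = 0 | 0 → stopped
LTS(Q): 25 reachable states
  q0 = b.b.b.a.0 | (a.0 | (0 + 0) + (0 | 0 + 0 | 0) + a.b.a.0) → ··a··> q1, ··a··> q2, ··b··> q3
  q1 = b.b.b.a.0 | (0 | (0 + 0)) → ··b··> q4
  q2 = b.b.b.a.0 | b.a.0 → ··b··> q5, ··b··> q6
  q3 = b.b.a.0 | (a.0 | (0 + 0) + (0 | 0 + 0 | 0) + a.b.a.0) → ··a··> q4, ··a··> q5, ··b··> q7
  q4 = b.b.a.0 | (0 | (0 + 0)) → ··b··> q8
  q5 = b.b.a.0 | b.a.0 → ··b··> q10, ··b··> q9
  q6 = b.b.b.a.0 | a.0 → ··a··> q11, ··b··> q10
  q7 = b.a.0 | (a.0 | (0 + 0) + (0 | 0 + 0 | 0) + a.b.a.0) → ··a··> q8, ··a··> q9, ··b··> q12
  q8 = b.a.0 | (0 | (0 + 0)) → ··b··> q13
  q9 = b.a.0 | b.a.0 → ··b··> q14, ··b··> q15
  q10 = b.b.a.0 | a.0 → ··a··> q16, ··b··> q15
  q11 = b.b.b.a.0 | 0 → ··b··> q16
  q12 = a.0 | (a.0 | (0 + 0) + (0 | 0 + 0 | 0) + a.b.a.0) → ··a··> q13, ··a··> q14, ··a··> q17
  q13 = a.0 | (0 | (0 + 0)) → ··a··> q18
  q14 = a.0 | b.a.0 → ··a··> q19, ··b··> q20
  q15 = b.a.0 | a.0 → ··a··> q21, ··b··> q20
  q16 = b.b.a.0 | 0 → ··b··> q21
  q17 = 0 | (a.0 | (0 + 0) + (0 | 0 + 0 | 0) + a.b.a.0) → ··a··> q18, ··a··> q19
  q18 = 0 | (0 | (0 + 0)) → stopped
  q19 = 0 | b.a.0 → ··b··> q22
  q20 = a.0 | a.0 → ··a··> q22, ··a··> q23
  q21 = b.a.0 | 0 → ··b··> q23
  q22 = 0 | a.0 → ··a··> q24
  q23 = a.0 | 0 → ··a··> q24
  q24 = 0 | 0 → stopped
Partition-refinement fixed point:
  B0 = {p0}
  B1 = {p1, p6, q1, q11}
  B2 = {p10, p4, q16, q4}
  B3 = {p14, p8, q19, q21, q8}
  B4 = {p12, p18, q13, q22, q23}
  B5 = {p16, p19, q18, q24}
  B6 = {p3}
  B7 = {p7}
  B8 = {p11}
  B9 = {p13}
  B10 = {p17}
  B11 = {p15}
  B12 = {p9}
  B13 = {p5}
  B14 = {p2}
  B15 = {q0}
  B16 = {q2}
  B17 = {q5}
  B18 = {q9}
  B19 = {q14, q15}
  B20 = {q20}
  B21 = {q10}
  B22 = {q6}
  B23 = {q3}
  B24 = {q7}
  B25 = {q12}
  B26 = {q17}
p0 ∈ B0, q0 ∈ B15 → different blocks

not bisimilar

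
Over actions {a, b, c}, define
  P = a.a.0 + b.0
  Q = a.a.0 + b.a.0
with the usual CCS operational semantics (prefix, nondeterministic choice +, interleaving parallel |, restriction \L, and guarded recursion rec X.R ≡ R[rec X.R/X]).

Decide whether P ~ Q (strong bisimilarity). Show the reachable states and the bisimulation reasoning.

P's transition system — 3 states:
  s0 = a.a.0 + b.0 → ··a··> s1, ··b··> s2
  s1 = a.0 → ··a··> s2
  s2 = 0 → ·
Q's transition system — 3 states:
  t0 = a.a.0 + b.a.0 → ··a··> t1, ··b··> t1
  t1 = a.0 → ··a··> t2
  t2 = 0 → ·
Partition-refinement fixed point:
  B0 = {s0}
  B1 = {s2, t2}
  B2 = {s1, t1}
  B3 = {t0}
s0 ∈ B0, t0 ∈ B3 → different blocks

P ≁ Q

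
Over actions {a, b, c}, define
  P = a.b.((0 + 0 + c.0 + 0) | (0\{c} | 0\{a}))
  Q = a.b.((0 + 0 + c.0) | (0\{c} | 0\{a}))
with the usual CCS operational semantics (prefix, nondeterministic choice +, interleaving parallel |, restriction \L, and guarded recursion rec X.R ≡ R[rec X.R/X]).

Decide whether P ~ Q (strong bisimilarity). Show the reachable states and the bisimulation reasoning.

bisimilar

Reachable graph of P (4 states):
  m0 = a.b.((0 + 0 + c.0 + 0) | (0\{c} | 0\{a})) | ··a··> m1
  m1 = b.((0 + 0 + c.0 + 0) | (0\{c} | 0\{a})) | ··b··> m2
  m2 = (0 + 0 + c.0 + 0) | (0\{c} | 0\{a}) | ··c··> m3
  m3 = 0 | (0\{c} | 0\{a}) | (no moves)
Reachable graph of Q (4 states):
  n0 = a.b.((0 + 0 + c.0) | (0\{c} | 0\{a})) | ··a··> n1
  n1 = b.((0 + 0 + c.0) | (0\{c} | 0\{a})) | ··b··> n2
  n2 = (0 + 0 + c.0) | (0\{c} | 0\{a}) | ··c··> n3
  n3 = 0 | (0\{c} | 0\{a}) | (no moves)
Bisimilarity quotient blocks:
  B0 = {m0, n0}
  B1 = {m1, n1}
  B2 = {m2, n2}
  B3 = {m3, n3}
m0 ∈ B0, n0 ∈ B0 → same block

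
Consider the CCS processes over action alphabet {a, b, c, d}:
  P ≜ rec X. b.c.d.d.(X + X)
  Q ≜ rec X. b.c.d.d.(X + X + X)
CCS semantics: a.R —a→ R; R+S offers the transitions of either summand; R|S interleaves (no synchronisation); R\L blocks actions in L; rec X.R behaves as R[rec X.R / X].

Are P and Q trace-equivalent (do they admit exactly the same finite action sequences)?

Reachable graph of P (5 states):
  u0 = rec X. b.c.d.d.(X + X) has moves —b→ u1
  u1 = c.d.d.((rec X. b.c.d.d.(X + X)) + (rec X. b.c.d.d.(X + X))) has moves —c→ u2
  u2 = d.d.((rec X. b.c.d.d.(X + X)) + (rec X. b.c.d.d.(X + X))) has moves —d→ u3
  u3 = d.((rec X. b.c.d.d.(X + X)) + (rec X. b.c.d.d.(X + X))) has moves —d→ u4
  u4 = (rec X. b.c.d.d.(X + X)) + (rec X. b.c.d.d.(X + X)) has moves —b→ u1
Reachable graph of Q (5 states):
  v0 = rec X. b.c.d.d.(X + X + X) has moves —b→ v1
  v1 = c.d.d.((rec X. b.c.d.d.(X + X + X)) + (rec X. b.c.d.d.(X + X + X)) + (rec X. b.c.d.d.(X + X + X))) has moves —c→ v2
  v2 = d.d.((rec X. b.c.d.d.(X + X + X)) + (rec X. b.c.d.d.(X + X + X)) + (rec X. b.c.d.d.(X + X + X))) has moves —d→ v3
  v3 = d.((rec X. b.c.d.d.(X + X + X)) + (rec X. b.c.d.d.(X + X + X)) + (rec X. b.c.d.d.(X + X + X))) has moves —d→ v4
  v4 = (rec X. b.c.d.d.(X + X + X)) + (rec X. b.c.d.d.(X + X + X)) + (rec X. b.c.d.d.(X + X + X)) has moves —b→ v1
Partition-refinement fixed point:
  B0 = {u0, u4, v0, v4}
  B1 = {u1, v1}
  B2 = {u2, v2}
  B3 = {u3, v3}
u0 ∈ B0, v0 ∈ B0 → same block
Bisimilar ⇒ trace-equivalent.

YES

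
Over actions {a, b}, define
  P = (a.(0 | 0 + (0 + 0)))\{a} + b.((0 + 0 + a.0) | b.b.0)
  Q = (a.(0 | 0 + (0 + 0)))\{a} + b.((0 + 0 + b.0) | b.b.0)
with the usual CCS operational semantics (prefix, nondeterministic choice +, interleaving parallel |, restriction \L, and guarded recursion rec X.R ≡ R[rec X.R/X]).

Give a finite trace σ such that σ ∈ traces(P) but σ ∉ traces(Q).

ba

LTS(P): 7 reachable states
  p0 = (a.(0 | 0 + (0 + 0)))\{a} + b.((0 + 0 + a.0) | b.b.0) :: ··b··> p1
  p1 = (0 + 0 + a.0) | b.b.0 :: ··a··> p2, ··b··> p3
  p2 = 0 | b.b.0 :: ··b··> p4
  p3 = (0 + 0 + a.0) | b.0 :: ··a··> p4, ··b··> p5
  p4 = 0 | b.0 :: ··b··> p6
  p5 = (0 + 0 + a.0) | 0 :: ··a··> p6
  p6 = 0 | 0 :: (no moves)
LTS(Q): 7 reachable states
  q0 = (a.(0 | 0 + (0 + 0)))\{a} + b.((0 + 0 + b.0) | b.b.0) :: ··b··> q1
  q1 = (0 + 0 + b.0) | b.b.0 :: ··b··> q2, ··b··> q3
  q2 = (0 + 0 + b.0) | b.0 :: ··b··> q4, ··b··> q5
  q3 = 0 | b.b.0 :: ··b··> q5
  q4 = (0 + 0 + b.0) | 0 :: ··b··> q6
  q5 = 0 | b.0 :: ··b··> q6
  q6 = 0 | 0 :: (no moves)
Run σ = ⟨ba⟩ on P: start {p0}
  [1] b ⇒ {p1}
  [2] a ⇒ {p2}
  — P admits the full trace.
Run σ = ⟨ba⟩ on Q: start {q0}
  [1] b ⇒ {q1}
  [2] a ⇒ ∅  — Q cannot continue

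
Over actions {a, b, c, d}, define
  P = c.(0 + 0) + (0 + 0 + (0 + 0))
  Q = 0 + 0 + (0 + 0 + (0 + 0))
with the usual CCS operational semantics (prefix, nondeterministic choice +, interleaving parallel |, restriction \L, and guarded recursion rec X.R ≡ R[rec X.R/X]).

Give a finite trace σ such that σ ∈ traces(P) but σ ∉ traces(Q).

P's transition system — 2 states:
  m0 = c.(0 + 0) + (0 + 0 + (0 + 0)) :: -c-> m1
  m1 = 0 + 0 :: (no moves)
Q's transition system — 1 states:
  n0 = 0 + 0 + (0 + 0 + (0 + 0)) :: (no moves)
Run σ = ⟨c⟩ on P: start {m0}
  [1] c ⇒ {m1}
  — P admits the full trace.
Run σ = ⟨c⟩ on Q: start {n0}
  [1] c ⇒ ∅  — Q cannot continue

c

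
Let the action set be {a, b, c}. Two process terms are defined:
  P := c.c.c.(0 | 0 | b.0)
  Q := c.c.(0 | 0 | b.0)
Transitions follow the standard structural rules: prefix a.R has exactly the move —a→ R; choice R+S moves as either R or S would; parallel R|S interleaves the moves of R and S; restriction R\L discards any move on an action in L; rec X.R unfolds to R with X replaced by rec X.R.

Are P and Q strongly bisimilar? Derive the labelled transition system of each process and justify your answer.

LTS(P): 5 reachable states
  p0 = c.c.c.(0 | 0 | b.0) → -c-> p1
  p1 = c.c.(0 | 0 | b.0) → -c-> p2
  p2 = c.(0 | 0 | b.0) → -c-> p3
  p3 = 0 | 0 | b.0 → -b-> p4
  p4 = 0 | 0 | 0 → deadlocked
LTS(Q): 4 reachable states
  q0 = c.c.(0 | 0 | b.0) → -c-> q1
  q1 = c.(0 | 0 | b.0) → -c-> q2
  q2 = 0 | 0 | b.0 → -b-> q3
  q3 = 0 | 0 | 0 → deadlocked
Coarsest stable partition (strong bisimilarity classes):
  B0 = {p0}
  B1 = {p1, q0}
  B2 = {p2, q1}
  B3 = {p3, q2}
  B4 = {p4, q3}
p0 ∈ B0, q0 ∈ B1 → different blocks

P ≁ Q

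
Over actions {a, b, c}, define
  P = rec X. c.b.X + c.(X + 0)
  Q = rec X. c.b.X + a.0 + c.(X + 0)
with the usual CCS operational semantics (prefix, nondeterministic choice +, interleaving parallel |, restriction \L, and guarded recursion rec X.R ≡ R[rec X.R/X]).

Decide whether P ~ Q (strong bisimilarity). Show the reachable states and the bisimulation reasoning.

P's transition system — 3 states:
  p0 = rec X. c.b.X + c.(X + 0) → ··c··> p1, ··c··> p2
  p1 = (rec X. c.b.X + c.(X + 0)) + 0 → ··c··> p1, ··c··> p2
  p2 = b.(rec X. c.b.X + c.(X + 0)) → ··b··> p0
Q's transition system — 4 states:
  q0 = rec X. c.b.X + a.0 + c.(X + 0) → ··a··> q1, ··c··> q2, ··c··> q3
  q1 = 0 → (no moves)
  q2 = (rec X. c.b.X + a.0 + c.(X + 0)) + 0 → ··a··> q1, ··c··> q2, ··c··> q3
  q3 = b.(rec X. c.b.X + a.0 + c.(X + 0)) → ··b··> q0
Coarsest stable partition (strong bisimilarity classes):
  B0 = {p0, p1}
  B1 = {p2}
  B2 = {q0, q2}
  B3 = {q1}
  B4 = {q3}
p0 ∈ B0, q0 ∈ B2 → different blocks

not bisimilar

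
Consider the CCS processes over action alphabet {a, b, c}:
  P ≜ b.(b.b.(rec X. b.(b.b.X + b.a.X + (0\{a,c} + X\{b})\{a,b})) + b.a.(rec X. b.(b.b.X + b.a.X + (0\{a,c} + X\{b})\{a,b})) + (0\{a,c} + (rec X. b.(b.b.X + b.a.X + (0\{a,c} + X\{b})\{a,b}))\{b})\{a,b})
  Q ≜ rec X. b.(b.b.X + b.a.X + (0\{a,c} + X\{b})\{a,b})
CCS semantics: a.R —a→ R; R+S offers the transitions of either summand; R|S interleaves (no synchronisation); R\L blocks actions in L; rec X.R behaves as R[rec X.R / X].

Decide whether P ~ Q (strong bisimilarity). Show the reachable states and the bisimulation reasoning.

Reachable graph of P (5 states):
  p0 = b.(b.b.(rec X. b.(b.b.X + b.a.X + (0\{a,c} + X\{b})\{a,b})) + b.a.(rec X. b.(b.b.X + b.a.X + (0\{a,c} + X\{b})\{a,b})) + (0\{a,c} + (rec X. b.(b.b.X + b.a.X + (0\{a,c} + X\{b})\{a,b}))\{b})\{a,b}) :: —b→ p1
  p1 = b.b.(rec X. b.(b.b.X + b.a.X + (0\{a,c} + X\{b})\{a,b})) + b.a.(rec X. b.(b.b.X + b.a.X + (0\{a,c} + X\{b})\{a,b})) + (0\{a,c} + (rec X. b.(b.b.X + b.a.X + (0\{a,c} + X\{b})\{a,b}))\{b})\{a,b} :: —b→ p2, —b→ p3
  p2 = a.(rec X. b.(b.b.X + b.a.X + (0\{a,c} + X\{b})\{a,b})) :: —a→ p4
  p3 = b.(rec X. b.(b.b.X + b.a.X + (0\{a,c} + X\{b})\{a,b})) :: —b→ p4
  p4 = rec X. b.(b.b.X + b.a.X + (0\{a,c} + X\{b})\{a,b}) :: —b→ p1
Reachable graph of Q (4 states):
  q0 = rec X. b.(b.b.X + b.a.X + (0\{a,c} + X\{b})\{a,b}) :: —b→ q1
  q1 = b.b.(rec X. b.(b.b.X + b.a.X + (0\{a,c} + X\{b})\{a,b})) + b.a.(rec X. b.(b.b.X + b.a.X + (0\{a,c} + X\{b})\{a,b})) + (0\{a,c} + (rec X. b.(b.b.X + b.a.X + (0\{a,c} + X\{b})\{a,b}))\{b})\{a,b} :: —b→ q2, —b→ q3
  q2 = a.(rec X. b.(b.b.X + b.a.X + (0\{a,c} + X\{b})\{a,b})) :: —a→ q0
  q3 = b.(rec X. b.(b.b.X + b.a.X + (0\{a,c} + X\{b})\{a,b})) :: —b→ q0
Bisimilarity quotient blocks:
  B0 = {p0, p4, q0}
  B1 = {p1, q1}
  B2 = {p3, q3}
  B3 = {p2, q2}
p0 ∈ B0, q0 ∈ B0 → same block

P ~ Q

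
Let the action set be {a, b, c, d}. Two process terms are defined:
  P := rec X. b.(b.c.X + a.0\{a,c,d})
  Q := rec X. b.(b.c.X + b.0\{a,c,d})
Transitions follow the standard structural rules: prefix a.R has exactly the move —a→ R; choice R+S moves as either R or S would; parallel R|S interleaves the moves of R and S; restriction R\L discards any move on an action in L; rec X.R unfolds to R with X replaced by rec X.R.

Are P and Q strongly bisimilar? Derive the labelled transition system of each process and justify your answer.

not bisimilar

P's transition system — 4 states:
  s0 = rec X. b.(b.c.X + a.0\{a,c,d}) ⊢ ··b··> s1
  s1 = b.c.(rec X. b.(b.c.X + a.0\{a,c,d})) + a.0\{a,c,d} ⊢ ··a··> s2, ··b··> s3
  s2 = 0\{a,c,d} ⊢ (no moves)
  s3 = c.(rec X. b.(b.c.X + a.0\{a,c,d})) ⊢ ··c··> s0
Q's transition system — 4 states:
  t0 = rec X. b.(b.c.X + b.0\{a,c,d}) ⊢ ··b··> t1
  t1 = b.c.(rec X. b.(b.c.X + b.0\{a,c,d})) + b.0\{a,c,d} ⊢ ··b··> t2, ··b··> t3
  t2 = 0\{a,c,d} ⊢ (no moves)
  t3 = c.(rec X. b.(b.c.X + b.0\{a,c,d})) ⊢ ··c··> t0
Coarsest stable partition (strong bisimilarity classes):
  B0 = {s0}
  B1 = {s1}
  B2 = {s3}
  B3 = {s2, t2}
  B4 = {t0}
  B5 = {t1}
  B6 = {t3}
s0 ∈ B0, t0 ∈ B4 → different blocks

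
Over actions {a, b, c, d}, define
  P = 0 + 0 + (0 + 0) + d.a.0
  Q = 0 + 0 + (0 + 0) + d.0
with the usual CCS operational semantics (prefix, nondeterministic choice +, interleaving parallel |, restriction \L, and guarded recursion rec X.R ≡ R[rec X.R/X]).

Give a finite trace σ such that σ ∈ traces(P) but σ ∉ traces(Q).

da

P's transition system — 3 states:
  m0 = 0 + 0 + (0 + 0) + d.a.0 has moves --d--▸ m1
  m1 = a.0 has moves --a--▸ m2
  m2 = 0 has moves ∅
Q's transition system — 2 states:
  n0 = 0 + 0 + (0 + 0) + d.0 has moves --d--▸ n1
  n1 = 0 has moves ∅
Run σ = ⟨da⟩ on P: start {m0}
  after d @ step 1: {m1}
  after a @ step 2: {m2}
  P completes σ.
Run σ = ⟨da⟩ on Q: start {n0}
  after d @ step 1: {n1}
  after a @ step 2: no successor for Q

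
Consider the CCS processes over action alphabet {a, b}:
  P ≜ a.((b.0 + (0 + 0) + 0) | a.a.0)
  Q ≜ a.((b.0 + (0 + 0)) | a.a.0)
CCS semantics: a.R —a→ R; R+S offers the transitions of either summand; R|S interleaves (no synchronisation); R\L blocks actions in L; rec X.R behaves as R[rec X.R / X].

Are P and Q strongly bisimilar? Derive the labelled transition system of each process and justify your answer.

LTS(P): 7 reachable states
  u0 = a.((b.0 + (0 + 0) + 0) | a.a.0) :: =a=> u1
  u1 = (b.0 + (0 + 0) + 0) | a.a.0 :: =a=> u2, =b=> u3
  u2 = (b.0 + (0 + 0) + 0) | a.0 :: =a=> u4, =b=> u5
  u3 = 0 | a.a.0 :: =a=> u5
  u4 = (b.0 + (0 + 0) + 0) | 0 :: =b=> u6
  u5 = 0 | a.0 :: =a=> u6
  u6 = 0 | 0 :: stopped
LTS(Q): 7 reachable states
  v0 = a.((b.0 + (0 + 0)) | a.a.0) :: =a=> v1
  v1 = (b.0 + (0 + 0)) | a.a.0 :: =a=> v2, =b=> v3
  v2 = (b.0 + (0 + 0)) | a.0 :: =a=> v4, =b=> v5
  v3 = 0 | a.a.0 :: =a=> v5
  v4 = (b.0 + (0 + 0)) | 0 :: =b=> v6
  v5 = 0 | a.0 :: =a=> v6
  v6 = 0 | 0 :: stopped
Coarsest stable partition (strong bisimilarity classes):
  B0 = {u0, v0}
  B1 = {u1, v1}
  B2 = {u2, v2}
  B3 = {u5, v5}
  B4 = {u6, v6}
  B5 = {u4, v4}
  B6 = {u3, v3}
u0 ∈ B0, v0 ∈ B0 → same block

YES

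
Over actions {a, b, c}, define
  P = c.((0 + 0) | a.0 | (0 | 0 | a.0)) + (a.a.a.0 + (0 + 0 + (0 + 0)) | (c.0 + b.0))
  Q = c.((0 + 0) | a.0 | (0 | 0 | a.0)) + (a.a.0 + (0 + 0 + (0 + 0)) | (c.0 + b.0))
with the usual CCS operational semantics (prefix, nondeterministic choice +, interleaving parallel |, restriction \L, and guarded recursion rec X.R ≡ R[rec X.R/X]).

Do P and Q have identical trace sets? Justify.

Reachable graph of P (9 states):
  p0 = c.((0 + 0) | a.0 | (0 | 0 | a.0)) + (a.a.a.0 + (0 + 0 + (0 + 0)) | (c.0 + b.0)) → -a-> p1, -b-> p2, -c-> p2, -c-> p3
  p1 = a.a.0 → -a-> p4
  p2 = (0 + 0 + (0 + 0)) | 0 → (no moves)
  p3 = (0 + 0) | a.0 | (0 | 0 | a.0) → -a-> p5, -a-> p6
  p4 = a.0 → -a-> p7
  p5 = (0 + 0) | 0 | (0 | 0 | a.0) → -a-> p8
  p6 = (0 + 0) | a.0 | (0 | 0 | 0) → -a-> p8
  p7 = 0 → (no moves)
  p8 = (0 + 0) | 0 | (0 | 0 | 0) → (no moves)
Reachable graph of Q (8 states):
  q0 = c.((0 + 0) | a.0 | (0 | 0 | a.0)) + (a.a.0 + (0 + 0 + (0 + 0)) | (c.0 + b.0)) → -a-> q1, -b-> q2, -c-> q2, -c-> q3
  q1 = a.0 → -a-> q4
  q2 = (0 + 0 + (0 + 0)) | 0 → (no moves)
  q3 = (0 + 0) | a.0 | (0 | 0 | a.0) → -a-> q5, -a-> q6
  q4 = 0 → (no moves)
  q5 = (0 + 0) | 0 | (0 | 0 | a.0) → -a-> q7
  q6 = (0 + 0) | a.0 | (0 | 0 | 0) → -a-> q7
  q7 = (0 + 0) | 0 | (0 | 0 | 0) → (no moves)
Trace ⟨aaa⟩ through P, begin at {p0}:
  after a @ step 1: {p1}
  after a @ step 2: {p4}
  after a @ step 3: {p7}
  — P admits the full trace.
Trace ⟨aaa⟩ through Q, begin at {q0}:
  after a @ step 1: {q1}
  after a @ step 2: {q4}
  after a @ step 3: ∅  — Q cannot continue

NO — witness ⟨aaa⟩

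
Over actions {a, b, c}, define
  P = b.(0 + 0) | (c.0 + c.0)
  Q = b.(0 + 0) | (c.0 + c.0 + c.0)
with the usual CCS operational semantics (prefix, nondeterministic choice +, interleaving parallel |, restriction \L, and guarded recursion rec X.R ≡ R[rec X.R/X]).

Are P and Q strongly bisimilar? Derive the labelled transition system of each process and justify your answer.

bisimilar

LTS(P): 4 reachable states
  p0 = b.(0 + 0) | (c.0 + c.0) has moves -b-> p1, -c-> p2
  p1 = (0 + 0) | (c.0 + c.0) has moves -c-> p3
  p2 = b.(0 + 0) | 0 has moves -b-> p3
  p3 = (0 + 0) | 0 has moves stopped
LTS(Q): 4 reachable states
  q0 = b.(0 + 0) | (c.0 + c.0 + c.0) has moves -b-> q1, -c-> q2
  q1 = (0 + 0) | (c.0 + c.0 + c.0) has moves -c-> q3
  q2 = b.(0 + 0) | 0 has moves -b-> q3
  q3 = (0 + 0) | 0 has moves stopped
Bisimilarity quotient blocks:
  B0 = {p0, q0}
  B1 = {p1, q1}
  B2 = {p3, q3}
  B3 = {p2, q2}
p0 ∈ B0, q0 ∈ B0 → same block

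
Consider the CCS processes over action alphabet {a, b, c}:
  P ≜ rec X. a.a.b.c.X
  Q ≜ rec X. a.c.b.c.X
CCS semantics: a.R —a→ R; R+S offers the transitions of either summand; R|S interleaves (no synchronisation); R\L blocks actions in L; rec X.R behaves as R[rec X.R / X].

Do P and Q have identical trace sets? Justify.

traces(P) ≠ traces(Q) — witness ⟨aa⟩

Reachable graph of P (4 states):
  s0 = rec X. a.a.b.c.X has moves --a--▸ s1
  s1 = a.b.c.(rec X. a.a.b.c.X) has moves --a--▸ s2
  s2 = b.c.(rec X. a.a.b.c.X) has moves --b--▸ s3
  s3 = c.(rec X. a.a.b.c.X) has moves --c--▸ s0
Reachable graph of Q (4 states):
  t0 = rec X. a.c.b.c.X has moves --a--▸ t1
  t1 = c.b.c.(rec X. a.c.b.c.X) has moves --c--▸ t2
  t2 = b.c.(rec X. a.c.b.c.X) has moves --b--▸ t3
  t3 = c.(rec X. a.c.b.c.X) has moves --c--▸ t0
Run σ = ⟨aa⟩ on P: start {s0}
  after a @ step 1: {s1}
  after a @ step 2: {s2}
  P completes σ.
Run σ = ⟨aa⟩ on Q: start {t0}
  after a @ step 1: {t1}
  after a @ step 2: ∅  — Q cannot continue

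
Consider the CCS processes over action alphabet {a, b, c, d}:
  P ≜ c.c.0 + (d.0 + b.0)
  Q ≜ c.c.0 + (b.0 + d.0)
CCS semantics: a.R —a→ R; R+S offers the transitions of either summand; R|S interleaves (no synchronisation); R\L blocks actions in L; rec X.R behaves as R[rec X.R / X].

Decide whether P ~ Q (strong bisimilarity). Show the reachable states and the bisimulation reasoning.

bisimilar

P's transition system — 3 states:
  s0 = c.c.0 + (d.0 + b.0) :: ··b··> s1, ··c··> s2, ··d··> s1
  s1 = 0 :: ∅
  s2 = c.0 :: ··c··> s1
Q's transition system — 3 states:
  t0 = c.c.0 + (b.0 + d.0) :: ··b··> t1, ··c··> t2, ··d··> t1
  t1 = 0 :: ∅
  t2 = c.0 :: ··c··> t1
Coarsest stable partition (strong bisimilarity classes):
  B0 = {s0, t0}
  B1 = {s1, t1}
  B2 = {s2, t2}
s0 ∈ B0, t0 ∈ B0 → same block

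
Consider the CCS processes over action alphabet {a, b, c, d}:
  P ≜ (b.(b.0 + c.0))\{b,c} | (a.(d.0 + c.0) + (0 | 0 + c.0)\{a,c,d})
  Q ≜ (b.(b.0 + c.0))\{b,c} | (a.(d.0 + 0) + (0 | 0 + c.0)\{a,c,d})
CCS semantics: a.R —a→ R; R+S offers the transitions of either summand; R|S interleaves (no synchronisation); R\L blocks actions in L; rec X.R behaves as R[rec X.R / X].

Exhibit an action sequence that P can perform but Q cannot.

ac

Reachable graph of P (3 states):
  m0 = (b.(b.0 + c.0))\{b,c} | (a.(d.0 + c.0) + (0 | 0 + c.0)\{a,c,d}) ⊢ --a--▸ m1
  m1 = (b.(b.0 + c.0))\{b,c} | (d.0 + c.0) ⊢ --c--▸ m2, --d--▸ m2
  m2 = (b.(b.0 + c.0))\{b,c} | 0 ⊢ ·
Reachable graph of Q (3 states):
  n0 = (b.(b.0 + c.0))\{b,c} | (a.(d.0 + 0) + (0 | 0 + c.0)\{a,c,d}) ⊢ --a--▸ n1
  n1 = (b.(b.0 + c.0))\{b,c} | (d.0 + 0) ⊢ --d--▸ n2
  n2 = (b.(b.0 + c.0))\{b,c} | 0 ⊢ ·
Trace ⟨ac⟩ through P, begin at {m0}:
  after a @ step 1: {m1}
  after c @ step 2: {m2}
  P completes σ.
Trace ⟨ac⟩ through Q, begin at {n0}:
  after a @ step 1: {n1}
  after c @ step 2: ∅  — Q cannot continue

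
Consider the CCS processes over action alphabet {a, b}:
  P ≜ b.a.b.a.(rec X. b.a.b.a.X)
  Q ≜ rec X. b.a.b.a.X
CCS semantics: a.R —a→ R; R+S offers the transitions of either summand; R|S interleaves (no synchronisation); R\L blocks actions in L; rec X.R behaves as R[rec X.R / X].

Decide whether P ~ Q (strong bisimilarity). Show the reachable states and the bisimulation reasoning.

LTS(P): 5 reachable states
  s0 = b.a.b.a.(rec X. b.a.b.a.X) has moves -b-> s1
  s1 = a.b.a.(rec X. b.a.b.a.X) has moves -a-> s2
  s2 = b.a.(rec X. b.a.b.a.X) has moves -b-> s3
  s3 = a.(rec X. b.a.b.a.X) has moves -a-> s4
  s4 = rec X. b.a.b.a.X has moves -b-> s1
LTS(Q): 4 reachable states
  t0 = rec X. b.a.b.a.X has moves -b-> t1
  t1 = a.b.a.(rec X. b.a.b.a.X) has moves -a-> t2
  t2 = b.a.(rec X. b.a.b.a.X) has moves -b-> t3
  t3 = a.(rec X. b.a.b.a.X) has moves -a-> t0
Partition-refinement fixed point:
  B0 = {s0, s2, s4, t0, t2}
  B1 = {s1, s3, t1, t3}
s0 ∈ B0, t0 ∈ B0 → same block

P ~ Q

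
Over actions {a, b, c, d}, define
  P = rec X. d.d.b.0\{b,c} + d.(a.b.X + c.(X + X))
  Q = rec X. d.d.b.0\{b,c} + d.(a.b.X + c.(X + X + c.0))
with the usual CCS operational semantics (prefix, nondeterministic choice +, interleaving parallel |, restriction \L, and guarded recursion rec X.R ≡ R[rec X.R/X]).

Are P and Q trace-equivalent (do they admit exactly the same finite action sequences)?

Reachable graph of P (7 states):
  s0 = rec X. d.d.b.0\{b,c} + d.(a.b.X + c.(X + X)) → ··d··> s1, ··d··> s2
  s1 = a.b.(rec X. d.d.b.0\{b,c} + d.(a.b.X + c.(X + X))) + c.((rec X. d.d.b.0\{b,c} + d.(a.b.X + c.(X + X))) + (rec X. d.d.b.0\{b,c} + d.(a.b.X + c.(X + X)))) → ··a··> s3, ··c··> s4
  s2 = d.b.0\{b,c} → ··d··> s5
  s3 = b.(rec X. d.d.b.0\{b,c} + d.(a.b.X + c.(X + X))) → ··b··> s0
  s4 = (rec X. d.d.b.0\{b,c} + d.(a.b.X + c.(X + X))) + (rec X. d.d.b.0\{b,c} + d.(a.b.X + c.(X + X))) → ··d··> s1, ··d··> s2
  s5 = b.0\{b,c} → ··b··> s6
  s6 = 0\{b,c} → (no moves)
Reachable graph of Q (8 states):
  t0 = rec X. d.d.b.0\{b,c} + d.(a.b.X + c.(X + X + c.0)) → ··d··> t1, ··d··> t2
  t1 = a.b.(rec X. d.d.b.0\{b,c} + d.(a.b.X + c.(X + X + c.0))) + c.((rec X. d.d.b.0\{b,c} + d.(a.b.X + c.(X + X + c.0))) + (rec X. d.d.b.0\{b,c} + d.(a.b.X + c.(X + X + c.0))) + c.0) → ··a··> t3, ··c··> t4
  t2 = d.b.0\{b,c} → ··d··> t5
  t3 = b.(rec X. d.d.b.0\{b,c} + d.(a.b.X + c.(X + X + c.0))) → ··b··> t0
  t4 = (rec X. d.d.b.0\{b,c} + d.(a.b.X + c.(X + X + c.0))) + (rec X. d.d.b.0\{b,c} + d.(a.b.X + c.(X + X + c.0))) + c.0 → ··c··> t6, ··d··> t1, ··d··> t2
  t5 = b.0\{b,c} → ··b··> t7
  t6 = 0 → (no moves)
  t7 = 0\{b,c} → (no moves)
Trace ⟨dcc⟩ through Q, begin at {t0}:
  step 1 (d): {t1, t2}
  step 2 (c): {t4}
  step 3 (c): {t6}
  Q completes σ.
Trace ⟨dcc⟩ through P, begin at {s0}:
  step 1 (d): {s1, s2}
  step 2 (c): {s4}
  step 3 (c): ∅ (P stuck)

traces(P) ≠ traces(Q) — witness ⟨dcc⟩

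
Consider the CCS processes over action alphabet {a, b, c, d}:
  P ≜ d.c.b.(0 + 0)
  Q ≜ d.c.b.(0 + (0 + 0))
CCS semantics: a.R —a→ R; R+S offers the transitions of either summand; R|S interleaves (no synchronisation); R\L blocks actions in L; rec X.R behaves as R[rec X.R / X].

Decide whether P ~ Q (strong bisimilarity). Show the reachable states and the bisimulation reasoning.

YES

LTS(P): 4 reachable states
  u0 = d.c.b.(0 + 0) ⊢ —d→ u1
  u1 = c.b.(0 + 0) ⊢ —c→ u2
  u2 = b.(0 + 0) ⊢ —b→ u3
  u3 = 0 + 0 ⊢ ∅
LTS(Q): 4 reachable states
  v0 = d.c.b.(0 + (0 + 0)) ⊢ —d→ v1
  v1 = c.b.(0 + (0 + 0)) ⊢ —c→ v2
  v2 = b.(0 + (0 + 0)) ⊢ —b→ v3
  v3 = 0 + (0 + 0) ⊢ ∅
Coarsest stable partition (strong bisimilarity classes):
  B0 = {u0, v0}
  B1 = {u1, v1}
  B2 = {u2, v2}
  B3 = {u3, v3}
u0 ∈ B0, v0 ∈ B0 → same block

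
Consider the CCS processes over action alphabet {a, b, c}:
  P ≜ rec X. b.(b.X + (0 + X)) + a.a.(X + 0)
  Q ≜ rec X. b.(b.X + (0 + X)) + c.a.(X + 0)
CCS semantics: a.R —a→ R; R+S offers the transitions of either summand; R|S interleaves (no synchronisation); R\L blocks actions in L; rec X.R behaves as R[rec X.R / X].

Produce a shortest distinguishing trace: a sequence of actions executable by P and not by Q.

a

LTS(P): 4 reachable states
  s0 = rec X. b.(b.X + (0 + X)) + a.a.(X + 0) :: ··a··> s1, ··b··> s2
  s1 = a.((rec X. b.(b.X + (0 + X)) + a.a.(X + 0)) + 0) :: ··a··> s3
  s2 = b.(rec X. b.(b.X + (0 + X)) + a.a.(X + 0)) + (0 + (rec X. b.(b.X + (0 + X)) + a.a.(X + 0))) :: ··a··> s1, ··b··> s0, ··b··> s2
  s3 = (rec X. b.(b.X + (0 + X)) + a.a.(X + 0)) + 0 :: ··a··> s1, ··b··> s2
LTS(Q): 4 reachable states
  t0 = rec X. b.(b.X + (0 + X)) + c.a.(X + 0) :: ··b··> t1, ··c··> t2
  t1 = b.(rec X. b.(b.X + (0 + X)) + c.a.(X + 0)) + (0 + (rec X. b.(b.X + (0 + X)) + c.a.(X + 0))) :: ··b··> t0, ··b··> t1, ··c··> t2
  t2 = a.((rec X. b.(b.X + (0 + X)) + c.a.(X + 0)) + 0) :: ··a··> t3
  t3 = (rec X. b.(b.X + (0 + X)) + c.a.(X + 0)) + 0 :: ··b··> t1, ··c··> t2
Trace ⟨a⟩ through P, begin at {s0}:
  [1] a ⇒ {s1}
  ✓ P
Trace ⟨a⟩ through Q, begin at {t0}:
  [1] a ⇒ no successor for Q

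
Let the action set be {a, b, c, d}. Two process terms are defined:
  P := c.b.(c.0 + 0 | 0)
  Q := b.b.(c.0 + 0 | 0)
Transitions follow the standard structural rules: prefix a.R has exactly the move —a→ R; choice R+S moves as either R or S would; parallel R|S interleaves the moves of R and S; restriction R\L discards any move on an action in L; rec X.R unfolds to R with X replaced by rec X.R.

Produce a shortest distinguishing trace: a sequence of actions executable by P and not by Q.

LTS(P): 4 reachable states
  s0 = c.b.(c.0 + 0 | 0) :: —c→ s1
  s1 = b.(c.0 + 0 | 0) :: —b→ s2
  s2 = c.0 + 0 | 0 :: —c→ s3
  s3 = 0 :: deadlocked
LTS(Q): 4 reachable states
  t0 = b.b.(c.0 + 0 | 0) :: —b→ t1
  t1 = b.(c.0 + 0 | 0) :: —b→ t2
  t2 = c.0 + 0 | 0 :: —c→ t3
  t3 = 0 :: deadlocked
Trace ⟨c⟩ through P, begin at {s0}:
  after c @ step 1: {s1}
  — P admits the full trace.
Trace ⟨c⟩ through Q, begin at {t0}:
  after c @ step 1: ∅ (Q stuck)

c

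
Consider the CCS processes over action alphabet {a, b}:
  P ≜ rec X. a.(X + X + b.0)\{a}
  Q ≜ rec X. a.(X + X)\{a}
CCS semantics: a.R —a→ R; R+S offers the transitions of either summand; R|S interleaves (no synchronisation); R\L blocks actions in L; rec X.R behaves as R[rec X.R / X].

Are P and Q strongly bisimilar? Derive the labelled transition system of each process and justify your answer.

P ≁ Q

LTS(P): 3 reachable states
  p0 = rec X. a.(X + X + b.0)\{a} has moves --a--▸ p1
  p1 = ((rec X. a.(X + X + b.0)\{a}) + (rec X. a.(X + X + b.0)\{a}) + b.0)\{a} has moves --b--▸ p2
  p2 = 0\{a} has moves ·
LTS(Q): 2 reachable states
  q0 = rec X. a.(X + X)\{a} has moves --a--▸ q1
  q1 = ((rec X. a.(X + X)\{a}) + (rec X. a.(X + X)\{a}))\{a} has moves ·
Bisimilarity quotient blocks:
  B0 = {p0}
  B1 = {p1}
  B2 = {p2, q1}
  B3 = {q0}
p0 ∈ B0, q0 ∈ B3 → different blocks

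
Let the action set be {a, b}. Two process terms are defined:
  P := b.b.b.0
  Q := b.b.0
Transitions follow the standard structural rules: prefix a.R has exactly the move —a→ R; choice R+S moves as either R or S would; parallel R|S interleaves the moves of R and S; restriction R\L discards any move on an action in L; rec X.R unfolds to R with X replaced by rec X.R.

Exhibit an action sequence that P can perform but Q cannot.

LTS(P): 4 reachable states
  p0 = b.b.b.0 → =b=> p1
  p1 = b.b.0 → =b=> p2
  p2 = b.0 → =b=> p3
  p3 = 0 → ∅
LTS(Q): 3 reachable states
  q0 = b.b.0 → =b=> q1
  q1 = b.0 → =b=> q2
  q2 = 0 → ∅
Executing bbb from P (initial set {p0}):
  after b @ step 1: {p1}
  after b @ step 2: {p2}
  after b @ step 3: {p3}
  — P admits the full trace.
Executing bbb from Q (initial set {q0}):
  after b @ step 1: {q1}
  after b @ step 2: {q2}
  after b @ step 3: ∅ (Q stuck)

bbb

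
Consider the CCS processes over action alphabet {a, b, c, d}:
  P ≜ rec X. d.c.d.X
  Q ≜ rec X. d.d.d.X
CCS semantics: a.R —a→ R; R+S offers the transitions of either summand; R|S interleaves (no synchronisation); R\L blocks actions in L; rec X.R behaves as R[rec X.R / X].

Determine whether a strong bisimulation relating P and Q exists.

not bisimilar

LTS(P): 3 reachable states
  s0 = rec X. d.c.d.X :: -d-> s1
  s1 = c.d.(rec X. d.c.d.X) :: -c-> s2
  s2 = d.(rec X. d.c.d.X) :: -d-> s0
LTS(Q): 3 reachable states
  t0 = rec X. d.d.d.X :: -d-> t1
  t1 = d.d.(rec X. d.d.d.X) :: -d-> t2
  t2 = d.(rec X. d.d.d.X) :: -d-> t0
Partition-refinement fixed point:
  B0 = {s0}
  B1 = {s1}
  B2 = {s2}
  B3 = {t0, t1, t2}
s0 ∈ B0, t0 ∈ B3 → different blocks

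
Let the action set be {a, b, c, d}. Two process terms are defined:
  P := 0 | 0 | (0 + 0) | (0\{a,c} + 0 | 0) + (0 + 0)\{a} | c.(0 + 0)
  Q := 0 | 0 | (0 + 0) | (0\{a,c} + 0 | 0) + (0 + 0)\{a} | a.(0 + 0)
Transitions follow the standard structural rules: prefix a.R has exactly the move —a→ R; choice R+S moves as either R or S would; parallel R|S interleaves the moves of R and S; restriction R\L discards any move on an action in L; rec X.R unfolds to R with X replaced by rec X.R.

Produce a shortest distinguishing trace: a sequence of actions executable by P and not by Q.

c

LTS(P): 2 reachable states
  p0 = 0 | 0 | (0 + 0) | (0\{a,c} + 0 | 0) + (0 + 0)\{a} | c.(0 + 0) :: =c=> p1
  p1 = (0 + 0)\{a} | (0 + 0) :: (no moves)
LTS(Q): 2 reachable states
  q0 = 0 | 0 | (0 + 0) | (0\{a,c} + 0 | 0) + (0 + 0)\{a} | a.(0 + 0) :: =a=> q1
  q1 = (0 + 0)\{a} | (0 + 0) :: (no moves)
Trace ⟨c⟩ through P, begin at {p0}:
  [1] c ⇒ {p1}
  ✓ P
Trace ⟨c⟩ through Q, begin at {q0}:
  [1] c ⇒ no successor for Q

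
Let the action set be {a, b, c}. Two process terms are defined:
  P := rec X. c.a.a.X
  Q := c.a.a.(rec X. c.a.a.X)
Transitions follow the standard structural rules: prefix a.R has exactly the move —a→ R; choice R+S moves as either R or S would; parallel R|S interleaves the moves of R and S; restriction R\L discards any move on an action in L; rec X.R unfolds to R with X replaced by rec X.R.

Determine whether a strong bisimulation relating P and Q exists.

bisimilar

LTS(P): 3 reachable states
  u0 = rec X. c.a.a.X → ··c··> u1
  u1 = a.a.(rec X. c.a.a.X) → ··a··> u2
  u2 = a.(rec X. c.a.a.X) → ··a··> u0
LTS(Q): 4 reachable states
  v0 = c.a.a.(rec X. c.a.a.X) → ··c··> v1
  v1 = a.a.(rec X. c.a.a.X) → ··a··> v2
  v2 = a.(rec X. c.a.a.X) → ··a··> v3
  v3 = rec X. c.a.a.X → ··c··> v1
Bisimilarity quotient blocks:
  B0 = {u0, v0, v3}
  B1 = {u1, v1}
  B2 = {u2, v2}
u0 ∈ B0, v0 ∈ B0 → same block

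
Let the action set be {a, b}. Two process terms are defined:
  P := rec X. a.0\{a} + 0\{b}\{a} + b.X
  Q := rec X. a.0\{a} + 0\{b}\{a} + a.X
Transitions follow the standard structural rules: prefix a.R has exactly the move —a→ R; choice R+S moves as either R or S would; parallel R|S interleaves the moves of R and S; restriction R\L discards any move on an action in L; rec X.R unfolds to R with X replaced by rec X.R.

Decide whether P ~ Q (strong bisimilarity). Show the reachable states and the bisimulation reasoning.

P's transition system — 2 states:
  u0 = rec X. a.0\{a} + 0\{b}\{a} + b.X | -a-> u1, -b-> u0
  u1 = 0\{a} | (no moves)
Q's transition system — 2 states:
  v0 = rec X. a.0\{a} + 0\{b}\{a} + a.X | -a-> v0, -a-> v1
  v1 = 0\{a} | (no moves)
Coarsest stable partition (strong bisimilarity classes):
  B0 = {u0}
  B1 = {u1, v1}
  B2 = {v0}
u0 ∈ B0, v0 ∈ B2 → different blocks

not bisimilar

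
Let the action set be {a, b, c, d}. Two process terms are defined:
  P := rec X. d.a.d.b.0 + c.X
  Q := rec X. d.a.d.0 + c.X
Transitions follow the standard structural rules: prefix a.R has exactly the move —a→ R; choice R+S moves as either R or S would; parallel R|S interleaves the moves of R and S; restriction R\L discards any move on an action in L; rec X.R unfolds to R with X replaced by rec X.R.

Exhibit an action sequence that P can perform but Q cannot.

dadb

Reachable graph of P (5 states):
  m0 = rec X. d.a.d.b.0 + c.X ⊢ ··c··> m0, ··d··> m1
  m1 = a.d.b.0 ⊢ ··a··> m2
  m2 = d.b.0 ⊢ ··d··> m3
  m3 = b.0 ⊢ ··b··> m4
  m4 = 0 ⊢ ∅
Reachable graph of Q (4 states):
  n0 = rec X. d.a.d.0 + c.X ⊢ ··c··> n0, ··d··> n1
  n1 = a.d.0 ⊢ ··a··> n2
  n2 = d.0 ⊢ ··d··> n3
  n3 = 0 ⊢ ∅
Run σ = ⟨dadb⟩ on P: start {m0}
  [1] d ⇒ {m1}
  [2] a ⇒ {m2}
  [3] d ⇒ {m3}
  [4] b ⇒ {m4}
  ✓ P
Run σ = ⟨dadb⟩ on Q: start {n0}
  [1] d ⇒ {n1}
  [2] a ⇒ {n2}
  [3] d ⇒ {n3}
  [4] b ⇒ ∅ (Q stuck)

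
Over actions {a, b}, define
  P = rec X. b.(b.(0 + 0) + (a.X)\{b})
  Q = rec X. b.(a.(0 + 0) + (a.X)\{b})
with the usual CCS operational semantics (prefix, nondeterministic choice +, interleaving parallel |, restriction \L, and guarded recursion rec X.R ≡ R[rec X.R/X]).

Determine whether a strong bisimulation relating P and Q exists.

NO

LTS(P): 4 reachable states
  p0 = rec X. b.(b.(0 + 0) + (a.X)\{b}) ⊢ --b--▸ p1
  p1 = b.(0 + 0) + (a.(rec X. b.(b.(0 + 0) + (a.X)\{b})))\{b} ⊢ --a--▸ p2, --b--▸ p3
  p2 = (rec X. b.(b.(0 + 0) + (a.X)\{b}))\{b} ⊢ ∅
  p3 = 0 + 0 ⊢ ∅
LTS(Q): 4 reachable states
  q0 = rec X. b.(a.(0 + 0) + (a.X)\{b}) ⊢ --b--▸ q1
  q1 = a.(0 + 0) + (a.(rec X. b.(a.(0 + 0) + (a.X)\{b})))\{b} ⊢ --a--▸ q2, --a--▸ q3
  q2 = (rec X. b.(a.(0 + 0) + (a.X)\{b}))\{b} ⊢ ∅
  q3 = 0 + 0 ⊢ ∅
Partition-refinement fixed point:
  B0 = {p0}
  B1 = {p1}
  B2 = {p2, p3, q2, q3}
  B3 = {q0}
  B4 = {q1}
p0 ∈ B0, q0 ∈ B3 → different blocks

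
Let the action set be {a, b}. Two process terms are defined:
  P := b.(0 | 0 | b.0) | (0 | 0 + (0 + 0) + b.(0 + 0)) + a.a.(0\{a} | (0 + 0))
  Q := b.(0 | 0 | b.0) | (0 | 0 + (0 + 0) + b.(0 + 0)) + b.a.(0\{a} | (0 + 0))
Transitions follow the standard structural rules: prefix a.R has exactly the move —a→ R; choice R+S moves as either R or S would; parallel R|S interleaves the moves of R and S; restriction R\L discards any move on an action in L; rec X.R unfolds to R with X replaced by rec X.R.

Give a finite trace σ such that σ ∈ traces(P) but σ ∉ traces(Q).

a

P's transition system — 8 states:
  p0 = b.(0 | 0 | b.0) | (0 | 0 + (0 + 0) + b.(0 + 0)) + a.a.(0\{a} | (0 + 0)) has moves -a-> p1, -b-> p2, -b-> p3
  p1 = a.(0\{a} | (0 + 0)) has moves -a-> p4
  p2 = 0 | 0 | b.0 | (0 | 0 + (0 + 0) + b.(0 + 0)) has moves -b-> p5, -b-> p6
  p3 = b.(0 | 0 | b.0) | (0 + 0) has moves -b-> p6
  p4 = 0\{a} | (0 + 0) has moves ·
  p5 = 0 | 0 | 0 | (0 | 0 + (0 + 0) + b.(0 + 0)) has moves -b-> p7
  p6 = 0 | 0 | b.0 | (0 + 0) has moves -b-> p7
  p7 = 0 | 0 | 0 | (0 + 0) has moves ·
Q's transition system — 8 states:
  q0 = b.(0 | 0 | b.0) | (0 | 0 + (0 + 0) + b.(0 + 0)) + b.a.(0\{a} | (0 + 0)) has moves -b-> q1, -b-> q2, -b-> q3
  q1 = 0 | 0 | b.0 | (0 | 0 + (0 + 0) + b.(0 + 0)) has moves -b-> q4, -b-> q5
  q2 = a.(0\{a} | (0 + 0)) has moves -a-> q6
  q3 = b.(0 | 0 | b.0) | (0 + 0) has moves -b-> q5
  q4 = 0 | 0 | 0 | (0 | 0 + (0 + 0) + b.(0 + 0)) has moves -b-> q7
  q5 = 0 | 0 | b.0 | (0 + 0) has moves -b-> q7
  q6 = 0\{a} | (0 + 0) has moves ·
  q7 = 0 | 0 | 0 | (0 + 0) has moves ·
Executing a from P (initial set {p0}):
  step 1 (a): {p1}
  P completes σ.
Executing a from Q (initial set {q0}):
  step 1 (a): no successor for Q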